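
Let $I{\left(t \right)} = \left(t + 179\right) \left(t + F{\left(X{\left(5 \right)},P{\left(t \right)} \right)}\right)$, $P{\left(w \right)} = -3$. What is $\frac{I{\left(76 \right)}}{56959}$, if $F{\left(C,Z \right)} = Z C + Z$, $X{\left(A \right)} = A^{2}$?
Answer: $- \frac{510}{56959} \approx -0.0089538$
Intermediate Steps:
$F{\left(C,Z \right)} = Z + C Z$ ($F{\left(C,Z \right)} = C Z + Z = Z + C Z$)
$I{\left(t \right)} = \left(-78 + t\right) \left(179 + t\right)$ ($I{\left(t \right)} = \left(t + 179\right) \left(t - 3 \left(1 + 5^{2}\right)\right) = \left(179 + t\right) \left(t - 3 \left(1 + 25\right)\right) = \left(179 + t\right) \left(t - 78\right) = \left(179 + t\right) \left(-78 + t\right) = \left(-78 + t\right) \left(179 + t\right)$)
$\frac{I{\left(76 \right)}}{56959} = \frac{-13962 + 76^{2} + 101 \cdot 76}{56959} = \left(-13962 + 5776 + 7676\right) \frac{1}{56959} = \left(-510\right) \frac{1}{56959} = - \frac{510}{56959}$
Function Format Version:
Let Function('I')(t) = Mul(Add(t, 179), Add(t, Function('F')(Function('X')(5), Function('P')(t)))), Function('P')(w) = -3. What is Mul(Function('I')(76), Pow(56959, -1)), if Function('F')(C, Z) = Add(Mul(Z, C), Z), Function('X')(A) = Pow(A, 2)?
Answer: Rational(-510, 56959) ≈ -0.0089538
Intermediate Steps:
Function('F')(C, Z) = Add(Z, Mul(C, Z)) (Function('F')(C, Z) = Add(Mul(C, Z), Z) = Add(Z, Mul(C, Z)))
Function('I')(t) = Mul(Add(-78, t), Add(179, t)) (Function('I')(t) = Mul(Add(t, 179), Add(t, Mul(-3, Add(1, Pow(5, 2))))) = Mul(Add(179, t), Add(t, Mul(-3, Add(1, 25)))) = Mul(Add(179, t), Add(t, Mul(-3, 26))) = Mul(Add(179, t), Add(t, -78)) = Mul(Add(179, t), Add(-78, t)) = Mul(Add(-78, t), Add(179, t)))
Mul(Function('I')(76), Pow(56959, -1)) = Mul(Add(-13962, Pow(76, 2), Mul(101, 76)), Pow(56959, -1)) = Mul(Add(-13962, 5776, 7676), Rational(1, 56959)) = Mul(-510, Rational(1, 56959)) = Rational(-510, 56959)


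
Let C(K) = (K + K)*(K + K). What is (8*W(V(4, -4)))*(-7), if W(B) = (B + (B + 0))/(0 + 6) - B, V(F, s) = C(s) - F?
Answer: 2240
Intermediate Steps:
C(K) = 4*K**2 (C(K) = (2*K)*(2*K) = 4*K**2)
V(F, s) = -F + 4*s**2 (V(F, s) = 4*s**2 - F = -F + 4*s**2)
W(B) = -2*B/3 (W(B) = (B + B)/6 - B = (2*B)*(1/6) - B = B/3 - B = -2*B/3)
(8*W(V(4, -4)))*(-7) = (8*(-2*(-1*4 + 4*(-4)**2)/3))*(-7) = (8*(-2*(-4 + 4*16)/3))*(-7) = (8*(-2*(-4 + 64)/3))*(-7) = (8*(-2/3*60))*(-7) = (8*(-40))*(-7) = -320*(-7) = 2240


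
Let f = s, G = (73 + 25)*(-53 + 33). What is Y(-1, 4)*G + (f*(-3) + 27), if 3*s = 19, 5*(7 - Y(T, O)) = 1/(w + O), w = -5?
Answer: -14104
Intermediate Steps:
Y(T, O) = 7 - 1/(5*(-5 + O))
G = -1960 (G = 98*(-20) = -1960)
s = 19/3 (s = (⅓)*19 = 19/3 ≈ 6.3333)
f = 19/3 ≈ 6.3333
Y(-1, 4)*G + (f*(-3) + 27) = ((-176 + 35*4)/(5*(-5 + 4)))*(-1960) + ((19/3)*(-3) + 27) = ((⅕)*(-176 + 140)/(-1))*(-1960) + (-19 + 27) = ((⅕)*(-1)*(-36))*(-1960) + 8 = (36/5)*(-1960) + 8 = -14112 + 8 = -14104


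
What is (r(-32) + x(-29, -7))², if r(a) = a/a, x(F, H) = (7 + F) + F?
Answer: 2500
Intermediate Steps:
x(F, H) = 7 + 2*F
r(a) = 1
(r(-32) + x(-29, -7))² = (1 + (7 + 2*(-29)))² = (1 + (7 - 58))² = (1 - 51)² = (-50)² = 2500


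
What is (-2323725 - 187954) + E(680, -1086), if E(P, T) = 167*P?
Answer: -2398119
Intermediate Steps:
(-2323725 - 187954) + E(680, -1086) = (-2323725 - 187954) + 167*680 = -2511679 + 113560 = -2398119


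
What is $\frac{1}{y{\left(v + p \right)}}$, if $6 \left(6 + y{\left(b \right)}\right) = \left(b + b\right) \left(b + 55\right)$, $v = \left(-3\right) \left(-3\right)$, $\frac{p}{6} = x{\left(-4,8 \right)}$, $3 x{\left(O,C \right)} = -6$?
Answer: $- \frac{1}{58} \approx -0.017241$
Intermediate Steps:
$x{\left(O,C \right)} = -2$ ($x{\left(O,C \right)} = \frac{1}{3} \left(-6\right) = -2$)
$p = -12$ ($p = 6 \left(-2\right) = -12$)
$v = 9$
$y{\left(b \right)} = -6 + \frac{b \left(55 + b\right)}{3}$ ($y{\left(b \right)} = -6 + \frac{\left(b + b\right) \left(b + 55\right)}{6} = -6 + \frac{2 b \left(55 + b\right)}{6} = -6 + \frac{b \left(55 + b\right)}{3}$)
$\frac{1}{y{\left(v + p \right)}} = \frac{1}{-6 + \frac{\left(9 - 12\right)^{2}}{3} + \frac{55 \left(9 - 12\right)}{3}} = \frac{1}{-6 + \frac{\left(-3\right)^{2}}{3} + \frac{55}{3} \left(-3\right)} = \frac{1}{-6 + \frac{1}{3} \cdot 9 - 55} = \frac{1}{-6 + 3 - 55} = \frac{1}{-58} = - \frac{1}{58}$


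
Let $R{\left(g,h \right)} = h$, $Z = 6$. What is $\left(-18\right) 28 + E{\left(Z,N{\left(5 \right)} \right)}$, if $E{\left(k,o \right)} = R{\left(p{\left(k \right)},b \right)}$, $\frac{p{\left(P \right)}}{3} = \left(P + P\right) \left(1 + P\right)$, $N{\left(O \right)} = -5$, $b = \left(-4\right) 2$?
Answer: $-512$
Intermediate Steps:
$b = -8$
$p{\left(P \right)} = 6 P \left(1 + P\right)$ ($p{\left(P \right)} = 3 \left(P + P\right) \left(1 + P\right) = 3 \cdot 2 P \left(1 + P\right) = 6 P \left(1 + P\right)$)
$E{\left(k,o \right)} = -8$
$\left(-18\right) 28 + E{\left(Z,N{\left(5 \right)} \right)} = \left(-18\right) 28 - 8 = -504 - 8 = -512$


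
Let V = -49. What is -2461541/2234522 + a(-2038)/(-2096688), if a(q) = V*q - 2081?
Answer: -2689788635945/2342547731568 ≈ -1.1482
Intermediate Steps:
a(q) = -2081 - 49*q (a(q) = -49*q - 2081 = -2081 - 49*q)
-2461541/2234522 + a(-2038)/(-2096688) = -2461541/2234522 + (-2081 - 49*(-2038))/(-2096688) = -2461541*1/2234522 + (-2081 + 99862)*(-1/2096688) = -2461541/2234522 + 97781*(-1/2096688) = -2461541/2234522 - 97781/2096688 = -2689788635945/2342547731568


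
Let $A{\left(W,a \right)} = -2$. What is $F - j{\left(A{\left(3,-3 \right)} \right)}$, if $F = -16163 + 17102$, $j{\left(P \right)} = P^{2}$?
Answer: $935$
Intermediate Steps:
$F = 939$
$F - j{\left(A{\left(3,-3 \right)} \right)} = 939 - \left(-2\right)^{2} = 939 - 4 = 935$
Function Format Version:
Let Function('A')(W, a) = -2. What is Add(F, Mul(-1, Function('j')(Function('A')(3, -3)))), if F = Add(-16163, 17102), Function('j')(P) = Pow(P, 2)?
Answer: 935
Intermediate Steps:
F = 939
Add(F, Mul(-1, Function('j')(Function('A')(3, -3)))) = Add(939, Mul(-1, Pow(-2, 2))) = Add(939, Mul(-1, 4)) = Add(939, -4) = 935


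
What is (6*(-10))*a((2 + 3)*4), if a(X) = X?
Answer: -1200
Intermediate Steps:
(6*(-10))*a((2 + 3)*4) = (6*(-10))*((2 + 3)*4) = -300*4 = -60*20 = -1200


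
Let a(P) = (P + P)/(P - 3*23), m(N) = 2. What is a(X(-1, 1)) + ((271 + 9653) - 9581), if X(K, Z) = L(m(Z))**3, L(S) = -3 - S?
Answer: 33396/97 ≈ 344.29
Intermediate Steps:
X(K, Z) = -125 (X(K, Z) = (-3 - 1*2)**3 = (-3 - 2)**3 = (-5)**3 = -125)
a(P) = 2*P/(-69 + P) (a(P) = (2*P)/(P - 69) = (2*P)/(-69 + P) = 2*P/(-69 + P))
a(X(-1, 1)) + ((271 + 9653) - 9581) = 2*(-125)/(-69 - 125) + ((271 + 9653) - 9581) = 2*(-125)/(-194) + (9924 - 9581) = 2*(-125)*(-1/194) + 343 = 125/97 + 343 = 33396/97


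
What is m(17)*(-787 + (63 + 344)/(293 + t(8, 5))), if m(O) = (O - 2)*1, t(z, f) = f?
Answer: -3511785/298 ≈ -11785.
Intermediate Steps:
m(O) = -2 + O (m(O) = (-2 + O)*1 = -2 + O)
m(17)*(-787 + (63 + 344)/(293 + t(8, 5))) = (-2 + 17)*(-787 + (63 + 344)/(293 + 5)) = 15*(-787 + 407/298) = 15*(-234119/298) = -3511785/298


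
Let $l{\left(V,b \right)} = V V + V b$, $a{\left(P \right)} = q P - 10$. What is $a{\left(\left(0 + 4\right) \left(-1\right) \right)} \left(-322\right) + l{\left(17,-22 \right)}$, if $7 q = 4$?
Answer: $3871$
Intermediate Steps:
$q = \frac{4}{7}$ ($q = \frac{1}{7} \cdot 4 = \frac{4}{7} \approx 0.57143$)
$a{\left(P \right)} = -10 + \frac{4 P}{7}$ ($a{\left(P \right)} = \frac{4 P}{7} - 10 = -10 + \frac{4 P}{7}$)
$l{\left(V,b \right)} = V^{2} + V b$
$a{\left(\left(0 + 4\right) \left(-1\right) \right)} \left(-322\right) + l{\left(17,-22 \right)} = \left(-10 + \frac{4 \left(0 + 4\right) \left(-1\right)}{7}\right) \left(-322\right) + 17 \left(17 - 22\right) = \left(-10 + \frac{4 \cdot 4 \left(-1\right)}{7}\right) \left(-322\right) + 17 \left(-5\right) = \left(-10 + \frac{4}{7} \left(-4\right)\right) \left(-322\right) - 85 = \left(-10 - \frac{16}{7}\right) \left(-322\right) - 85 = \left(- \frac{86}{7}\right) \left(-322\right) - 85 = 3956 - 85 = 3871$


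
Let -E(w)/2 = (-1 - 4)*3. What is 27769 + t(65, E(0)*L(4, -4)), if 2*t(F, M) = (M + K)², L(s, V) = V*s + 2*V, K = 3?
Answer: 569627/2 ≈ 2.8481e+5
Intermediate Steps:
L(s, V) = 2*V + V*s
E(w) = 30 (E(w) = -2*(-1 - 4)*3 = -(-10)*3 = -2*(-15) = 30)
t(F, M) = (3 + M)²/2 (t(F, M) = (M + 3)²/2 = (3 + M)²/2)
27769 + t(65, E(0)*L(4, -4)) = 27769 + (3 + 30*(-4*(2 + 4)))²/2 = 27769 + (3 + 30*(-4*6))²/2 = 27769 + (3 + 30*(-24))²/2 = 27769 + (3 - 720)²/2 = 27769 + (½)*(-717)² = 27769 + (½)*514089 = 27769 + 514089/2 = 569627/2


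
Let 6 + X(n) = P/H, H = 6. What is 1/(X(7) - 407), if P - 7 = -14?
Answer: -6/2485 ≈ -0.0024145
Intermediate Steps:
P = -7 (P = 7 - 14 = -7)
X(n) = -43/6 (X(n) = -6 - 7/6 = -43/6)
1/(X(7) - 407) = 1/(-43/6 - 407) = 1/(-2485/6) = -6/2485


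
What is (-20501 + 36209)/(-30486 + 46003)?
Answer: 15708/15517 ≈ 1.0123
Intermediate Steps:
(-20501 + 36209)/(-30486 + 46003) = 15708/15517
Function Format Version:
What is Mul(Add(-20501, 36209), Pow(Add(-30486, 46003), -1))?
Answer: Rational(15708, 15517) ≈ 1.0123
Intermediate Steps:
Mul(Add(-20501, 36209), Pow(Add(-30486, 46003), -1)) = Mul(15708, Pow(15517, -1)) = Mul(15708, Rational(1, 15517)) = Rational(15708, 15517)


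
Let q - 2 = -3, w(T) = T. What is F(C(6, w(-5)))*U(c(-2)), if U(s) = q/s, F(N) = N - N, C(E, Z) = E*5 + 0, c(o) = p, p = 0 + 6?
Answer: 0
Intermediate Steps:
p = 6
c(o) = 6
C(E, Z) = 5*E (C(E, Z) = 5*E + 0 = 5*E)
F(N) = 0
q = -1 (q = 2 - 3 = -1)
U(s) = -1/s
F(C(6, w(-5)))*U(c(-2)) = 0*(-1/6) = 0*(-1*⅙) = 0*(-⅙) = 0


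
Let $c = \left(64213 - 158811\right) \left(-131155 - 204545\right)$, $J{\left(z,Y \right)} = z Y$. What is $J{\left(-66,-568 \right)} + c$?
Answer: $31756586088$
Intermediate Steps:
$J{\left(z,Y \right)} = Y z$
$c = 31756548600$ ($c = \left(-94598\right) \left(-335700\right) = 31756548600$)
$J{\left(-66,-568 \right)} + c = \left(-568\right) \left(-66\right) + 31756548600 = 37488 + 31756548600 = 31756586088$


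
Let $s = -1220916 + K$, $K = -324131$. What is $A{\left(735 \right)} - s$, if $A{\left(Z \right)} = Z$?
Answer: $1545782$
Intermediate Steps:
$s = -1545047$ ($s = -1220916 - 324131 = -1545047$)
$A{\left(735 \right)} - s = 735 - -1545047 = 735 + 1545047 = 1545782$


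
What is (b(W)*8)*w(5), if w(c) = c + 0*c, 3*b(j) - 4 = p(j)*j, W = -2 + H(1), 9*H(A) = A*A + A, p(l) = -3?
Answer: 1120/9 ≈ 124.44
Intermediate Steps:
H(A) = A/9 + A**2/9 (H(A) = (A*A + A)/9 = (A**2 + A)/9 = (A + A**2)/9 = A/9 + A**2/9)
W = -16/9 (W = -2 + (1/9)*1*(1 + 1) = -2 + (1/9)*1*2 = -2 + 2/9 = -16/9 ≈ -1.7778)
b(j) = 4/3 - j (b(j) = 4/3 + (-3*j)/3 = 4/3 - j)
w(c) = c (w(c) = c + 0 = c)
(b(W)*8)*w(5) = ((4/3 - 1*(-16/9))*8)*5 = ((4/3 + 16/9)*8)*5 = ((28/9)*8)*5 = (224/9)*5 = 1120/9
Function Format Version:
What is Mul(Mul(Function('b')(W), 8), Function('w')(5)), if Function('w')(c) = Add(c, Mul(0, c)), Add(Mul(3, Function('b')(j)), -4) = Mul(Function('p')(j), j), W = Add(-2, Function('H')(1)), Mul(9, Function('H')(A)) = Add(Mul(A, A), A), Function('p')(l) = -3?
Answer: Rational(1120, 9) ≈ 124.44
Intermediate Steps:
Function('H')(A) = Add(Mul(Rational(1, 9), A), Mul(Rational(1, 9), Pow(A, 2))) (Function('H')(A) = Mul(Rational(1, 9), Add(Mul(A, A), A)) = Mul(Rational(1, 9), Add(Pow(A, 2), A)) = Mul(Rational(1, 9), Add(A, Pow(A, 2))) = Add(Mul(Rational(1, 9), A), Mul(Rational(1, 9), Pow(A, 2))))
W = Rational(-16, 9) (W = Add(-2, Mul(Rational(1, 9), 1, Add(1, 1))) = Add(-2, Mul(Rational(1, 9), 1, 2)) = Add(-2, Rational(2, 9)) = Rational(-16, 9) ≈ -1.7778)
Function('b')(j) = Add(Rational(4, 3), Mul(-1, j)) (Function('b')(j) = Add(Rational(4, 3), Mul(Rational(1, 3), Mul(-3, j))) = Add(Rational(4, 3), Mul(-1, j)))
Function('w')(c) = c (Function('w')(c) = Add(c, 0) = c)
Mul(Mul(Function('b')(W), 8), Function('w')(5)) = Mul(Mul(Add(Rational(4, 3), Mul(-1, Rational(-16, 9))), 8), 5) = Mul(Mul(Add(Rational(4, 3), Rational(16, 9)), 8), 5) = Mul(Mul(Rational(28, 9), 8), 5) = Mul(Rational(224, 9), 5) = Rational(1120, 9)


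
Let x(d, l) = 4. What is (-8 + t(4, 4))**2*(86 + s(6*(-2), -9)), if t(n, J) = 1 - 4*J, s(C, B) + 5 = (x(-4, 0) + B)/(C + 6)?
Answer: 259739/6 ≈ 43290.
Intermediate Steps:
s(C, B) = -5 + (4 + B)/(6 + C) (s(C, B) = -5 + (4 + B)/(C + 6) = -5 + (4 + B)/(6 + C))
(-8 + t(4, 4))**2*(86 + s(6*(-2), -9)) = (-8 + (1 - 4*4))**2*(86 + (-26 - 9 - 30*(-2))/(6 + 6*(-2))) = (-8 + (1 - 16))**2*(86 + (-26 - 9 - 5*(-12))/(6 - 12)) = (-8 - 15)**2*(86 + (-26 - 9 + 60)/(-6)) = (-23)**2*(86 - 1/6*25) = 529*(86 - 25/6) = 529*(491/6) = 259739/6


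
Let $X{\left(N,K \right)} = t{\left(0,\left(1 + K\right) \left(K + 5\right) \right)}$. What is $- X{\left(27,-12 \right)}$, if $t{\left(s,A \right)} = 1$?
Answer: $-1$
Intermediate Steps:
$X{\left(N,K \right)} = 1$
$- X{\left(27,-12 \right)} = \left(-1\right) 1 = -1$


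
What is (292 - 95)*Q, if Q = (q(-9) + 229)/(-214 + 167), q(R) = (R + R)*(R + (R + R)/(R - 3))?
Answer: -71708/47 ≈ -1525.7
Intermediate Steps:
q(R) = 2*R*(R + 2*R/(-3 + R)) (q(R) = (2*R)*(R + (2*R)/(-3 + R)) = (2*R)*(R + 2*R/(-3 + R)) = 2*R*(R + 2*R/(-3 + R)))
Q = -364/47 (Q = (2*(-9)²*(-1 - 9)/(-3 - 9) + 229)/(-214 + 167) = (2*81*(-10)/(-12) + 229)/(-47) = (2*81*(-1/12)*(-10) + 229)*(-1/47) = (135 + 229)*(-1/47) = 364*(-1/47) = -364/47 ≈ -7.7447)
(292 - 95)*Q = (292 - 95)*(-364/47) = 197*(-364/47) = -71708/47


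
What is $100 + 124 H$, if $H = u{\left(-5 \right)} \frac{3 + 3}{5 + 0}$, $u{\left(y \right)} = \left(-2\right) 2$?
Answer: $- \frac{2476}{5} \approx -495.2$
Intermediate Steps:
$u{\left(y \right)} = -4$
$H = - \frac{24}{5}$ ($H = - 4 \frac{3 + 3}{5 + 0} = - 4 \cdot \frac{6}{5} = - 4 \cdot 6 \cdot \frac{1}{5} = \left(-4\right) \frac{6}{5} = - \frac{24}{5} \approx -4.8$)
$100 + 124 H = 100 + 124 \left(- \frac{24}{5}\right) = 100 - \frac{2976}{5} = - \frac{2476}{5}$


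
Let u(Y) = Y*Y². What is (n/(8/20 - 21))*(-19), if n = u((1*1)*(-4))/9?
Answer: -6080/927 ≈ -6.5588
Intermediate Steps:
u(Y) = Y³
n = -64/9 (n = ((1*1)*(-4))³/9 = (1*(-4))³*(⅑) = (-4)³*(⅑) = -64*⅑ = -64/9 ≈ -7.1111)
(n/(8/20 - 21))*(-19) = -64/(9*(8/20 - 21))*(-19) = -64/(9*(8*(1/20) - 21))*(-19) = -64/(9*(⅖ - 21))*(-19) = -64/(9*(-103/5))*(-19) = -64/9*(-5/103)*(-19) = (320/927)*(-19) = -6080/927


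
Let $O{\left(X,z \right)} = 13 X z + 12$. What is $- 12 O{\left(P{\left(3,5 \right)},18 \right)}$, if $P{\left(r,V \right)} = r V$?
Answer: $-42264$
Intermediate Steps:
$P{\left(r,V \right)} = V r$
$O{\left(X,z \right)} = 12 + 13 X z$ ($O{\left(X,z \right)} = 13 X z + 12 = 12 + 13 X z$)
$- 12 O{\left(P{\left(3,5 \right)},18 \right)} = - 12 \left(12 + 13 \cdot 5 \cdot 3 \cdot 18\right) = - 12 \left(12 + 13 \cdot 15 \cdot 18\right) = - 12 \left(12 + 3510\right) = \left(-12\right) 3522 = -42264$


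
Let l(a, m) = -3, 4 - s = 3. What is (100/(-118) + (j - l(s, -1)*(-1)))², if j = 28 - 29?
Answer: 81796/3481 ≈ 23.498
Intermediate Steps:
s = 1 (s = 4 - 1*3 = 4 - 3 = 1)
j = -1
(100/(-118) + (j - l(s, -1)*(-1)))² = (100/(-118) + (-1 - (-3)*(-1)))² = (100*(-1/118) + (-1 - 1*3))² = (-50/59 + (-1 - 3))² = (-50/59 - 4)² = (-286/59)² = 81796/3481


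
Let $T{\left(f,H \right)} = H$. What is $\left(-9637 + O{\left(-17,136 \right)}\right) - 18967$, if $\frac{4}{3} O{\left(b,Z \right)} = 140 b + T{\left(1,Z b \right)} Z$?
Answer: $-266213$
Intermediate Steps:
$O{\left(b,Z \right)} = 105 b + \frac{3 b Z^{2}}{4}$ ($O{\left(b,Z \right)} = \frac{3 \left(140 b + Z b Z\right)}{4} = \frac{3 \left(140 b + b Z^{2}\right)}{4} = 105 b + \frac{3 b Z^{2}}{4}$)
$\left(-9637 + O{\left(-17,136 \right)}\right) - 18967 = \left(-9637 + \frac{3}{4} \left(-17\right) \left(140 + 136^{2}\right)\right) - 18967 = \left(-9637 + \frac{3}{4} \left(-17\right) \left(140 + 18496\right)\right) - 18967 = \left(-9637 + \frac{3}{4} \left(-17\right) 18636\right) - 18967 = \left(-9637 - 237609\right) - 18967 = -247246 - 18967 = -266213$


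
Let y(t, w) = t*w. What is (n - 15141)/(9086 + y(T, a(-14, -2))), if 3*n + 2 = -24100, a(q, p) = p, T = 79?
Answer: -2575/992 ≈ -2.5958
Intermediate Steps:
n = -8034 (n = -⅔ + (⅓)*(-24100) = -⅔ - 24100/3 = -8034)
(n - 15141)/(9086 + y(T, a(-14, -2))) = (-8034 - 15141)/(9086 + 79*(-2)) = -23175/(9086 - 158) = -23175/8928 = -23175*1/8928 = -2575/992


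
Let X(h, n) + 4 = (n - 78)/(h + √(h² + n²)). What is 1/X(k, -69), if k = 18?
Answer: -1822/3711 + 49*√565/3711 ≈ -0.17712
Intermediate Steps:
X(h, n) = -4 + (-78 + n)/(h + √(h² + n²)) (X(h, n) = -4 + (n - 78)/(h + √(h² + n²)) = -4 + (-78 + n)/(h + √(h² + n²)))
1/X(k, -69) = 1/((-78 - 69 - 4*18 - 4*√(18² + (-69)²))/(18 + √(18² + (-69)²))) = 1/((-78 - 69 - 72 - 4*√(324 + 4761))/(18 + √(324 + 4761))) = 1/((-78 - 69 - 72 - 12*√565)/(18 + √5085)) = 1/((-78 - 69 - 72 - 12*√565)/(18 + 3*√565)) = 1/((-219 - 12*√565)/(18 + 3*√565)) = (18 + 3*√565)/(-219 - 12*√565)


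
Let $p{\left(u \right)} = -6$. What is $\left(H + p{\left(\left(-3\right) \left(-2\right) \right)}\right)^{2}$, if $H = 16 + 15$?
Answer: $625$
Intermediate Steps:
$H = 31$
$\left(H + p{\left(\left(-3\right) \left(-2\right) \right)}\right)^{2} = \left(31 - 6\right)^{2} = 25^{2} = 625$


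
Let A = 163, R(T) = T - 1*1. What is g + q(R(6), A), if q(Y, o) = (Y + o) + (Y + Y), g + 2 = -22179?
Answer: -22003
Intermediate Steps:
R(T) = -1 + T (R(T) = T - 1 = -1 + T)
g = -22181 (g = -2 - 22179 = -22181)
q(Y, o) = o + 3*Y (q(Y, o) = (Y + o) + 2*Y = o + 3*Y)
g + q(R(6), A) = -22181 + (163 + 3*(-1 + 6)) = -22181 + (163 + 3*5) = -22181 + (163 + 15) = -22181 + 178 = -22003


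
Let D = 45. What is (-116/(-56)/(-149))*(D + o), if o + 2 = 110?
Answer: -4437/2086 ≈ -2.1270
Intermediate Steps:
o = 108 (o = -2 + 110 = 108)
(-116/(-56)/(-149))*(D + o) = (-116/(-56)/(-149))*(45 + 108) = (-116*(-1/56)*(-1/149))*153 = ((29/14)*(-1/149))*153 = -29/2086*153 = -4437/2086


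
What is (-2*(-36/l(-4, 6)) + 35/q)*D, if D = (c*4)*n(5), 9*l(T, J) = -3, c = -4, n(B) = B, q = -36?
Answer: 156220/9 ≈ 17358.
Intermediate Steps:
l(T, J) = -1/3 (l(T, J) = (1/9)*(-3) = -1/3)
D = -80 (D = -4*4*5 = -16*5 = -80)
(-2*(-36/l(-4, 6)) + 35/q)*D = (-2/((-1/3/(-36))) + 35/(-36))*(-80) = (-2/((-1/3*(-1/36))) + 35*(-1/36))*(-80) = (-2/1/108 - 35/36)*(-80) = (-2*108 - 35/36)*(-80) = (-216 - 35/36)*(-80) = -7811/36*(-80) = 156220/9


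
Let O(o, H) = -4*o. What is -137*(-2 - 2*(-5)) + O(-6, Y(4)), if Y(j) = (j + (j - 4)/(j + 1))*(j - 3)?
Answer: -1072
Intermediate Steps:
Y(j) = (-3 + j)*(j + (-4 + j)/(1 + j)) (Y(j) = (j + (-4 + j)/(1 + j))*(-3 + j) = (-3 + j)*(j + (-4 + j)/(1 + j)))
-137*(-2 - 2*(-5)) + O(-6, Y(4)) = -137*(-2 - 2*(-5)) - 4*(-6) = -137*(-2 + 10) + 24 = -137*8 + 24 = -1096 + 24 = -1072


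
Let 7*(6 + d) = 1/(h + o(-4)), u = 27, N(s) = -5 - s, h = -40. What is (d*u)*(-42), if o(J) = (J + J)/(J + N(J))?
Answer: 217863/32 ≈ 6808.2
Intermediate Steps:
o(J) = -2*J/5 (o(J) = (J + J)/(J + (-5 - J)) = (2*J)/(-5) = (2*J)*(-⅕) = -2*J/5)
d = -8069/1344 (d = -6 + 1/(7*(-40 - ⅖*(-4))) = -6 + 1/(7*(-40 + 8/5)) = -6 + 1/(7*(-192/5)) = -6 + (⅐)*(-5/192) = -6 - 5/1344 = -8069/1344 ≈ -6.0037)
(d*u)*(-42) = -8069/1344*27*(-42) = -72621/448*(-42) = 217863/32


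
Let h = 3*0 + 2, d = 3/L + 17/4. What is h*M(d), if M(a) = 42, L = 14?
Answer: 84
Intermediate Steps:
d = 125/28 (d = 3/14 + 17/4 = 125/28 ≈ 4.4643)
h = 2 (h = 0 + 2 = 2)
h*M(d) = 2*42 = 84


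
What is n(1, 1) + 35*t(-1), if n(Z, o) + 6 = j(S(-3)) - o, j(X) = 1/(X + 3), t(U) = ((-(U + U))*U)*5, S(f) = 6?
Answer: -3212/9 ≈ -356.89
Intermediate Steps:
t(U) = -10*U**2 (t(U) = ((-2*U)*U)*5 = -2*U**2*5 = -10*U**2)
j(X) = 1/(3 + X)
n(Z, o) = -53/9 - o (n(Z, o) = -6 + (1/(3 + 6) - o) = -6 + (1/9 - o) = -53/9 - o)
n(1, 1) + 35*t(-1) = (-53/9 - 1*1) + 35*(-10*(-1)**2) = (-53/9 - 1) + 35*(-10*1) = -62/9 + 35*(-10) = -62/9 - 350 = -3212/9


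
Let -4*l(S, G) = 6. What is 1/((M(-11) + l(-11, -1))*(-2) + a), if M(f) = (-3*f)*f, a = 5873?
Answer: 1/6602 ≈ 0.00015147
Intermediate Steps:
l(S, G) = -3/2 (l(S, G) = -1/4*6 = -3/2)
M(f) = -3*f**2
1/((M(-11) + l(-11, -1))*(-2) + a) = 1/((-3*(-11)**2 - 3/2)*(-2) + 5873) = 1/((-3*121 - 3/2)*(-2) + 5873) = 1/((-363 - 3/2)*(-2) + 5873) = 1/(-729/2*(-2) + 5873) = 1/(729 + 5873) = 1/6602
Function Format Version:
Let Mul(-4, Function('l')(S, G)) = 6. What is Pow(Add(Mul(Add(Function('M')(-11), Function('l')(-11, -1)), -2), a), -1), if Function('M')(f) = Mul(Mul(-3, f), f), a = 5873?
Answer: Rational(1, 6602) ≈ 0.00015147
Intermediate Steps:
Function('l')(S, G) = Rational(-3, 2) (Function('l')(S, G) = Mul(Rational(-1, 4), 6) = Rational(-3, 2))
Function('M')(f) = Mul(-3, Pow(f, 2))
Pow(Add(Mul(Add(Function('M')(-11), Function('l')(-11, -1)), -2), a), -1) = Pow(Add(Mul(Add(Mul(-3, Pow(-11, 2)), Rational(-3, 2)), -2), 5873), -1) = Pow(Add(Mul(Add(Mul(-3, 121), Rational(-3, 2)), -2), 5873), -1) = Pow(Add(Mul(Add(-363, Rational(-3, 2)), -2), 5873), -1) = Pow(Add(Mul(Rational(-729, 2), -2), 5873), -1) = Pow(Add(729, 5873), -1) = Pow(6602, -1) = Rational(1, 6602)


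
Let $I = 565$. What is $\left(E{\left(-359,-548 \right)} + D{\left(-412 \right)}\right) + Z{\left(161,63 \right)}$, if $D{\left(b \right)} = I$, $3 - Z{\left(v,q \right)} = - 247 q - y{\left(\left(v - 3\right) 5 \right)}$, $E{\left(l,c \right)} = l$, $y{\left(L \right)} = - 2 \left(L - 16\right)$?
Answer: $14222$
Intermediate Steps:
$y{\left(L \right)} = 32 - 2 L$ ($y{\left(L \right)} = - 2 \left(-16 + L\right) = 32 - 2 L$)
$Z{\left(v,q \right)} = 65 - 10 v + 247 q$ ($Z{\left(v,q \right)} = 3 - \left(- 247 q - \left(32 - 2 \left(v - 3\right) 5\right)\right) = 3 - \left(- 247 q - \left(32 - 2 \left(-3 + v\right) 5\right)\right) = 3 - \left(- 247 q - \left(32 - 2 \left(-15 + 5 v\right)\right)\right) = 3 - \left(- 247 q - \left(32 - \left(-30 + 10 v\right)\right)\right) = 3 - \left(- 247 q - \left(62 - 10 v\right)\right) = 3 - \left(- 247 q + \left(-62 + 10 v\right)\right) = 3 - \left(-62 - 247 q + 10 v\right) = 3 + \left(62 - 10 v + 247 q\right) = 65 - 10 v + 247 q$)
$D{\left(b \right)} = 565$
$\left(E{\left(-359,-548 \right)} + D{\left(-412 \right)}\right) + Z{\left(161,63 \right)} = \left(-359 + 565\right) + \left(65 - 1610 + 247 \cdot 63\right) = 206 + \left(65 - 1610 + 15561\right) = 206 + 14016 = 14222$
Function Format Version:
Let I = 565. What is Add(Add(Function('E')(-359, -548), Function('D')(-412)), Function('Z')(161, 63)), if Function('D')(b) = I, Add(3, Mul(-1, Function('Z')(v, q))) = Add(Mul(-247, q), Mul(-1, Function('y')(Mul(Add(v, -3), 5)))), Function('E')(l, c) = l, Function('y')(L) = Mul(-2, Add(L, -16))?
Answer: 14222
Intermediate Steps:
Function('y')(L) = Add(32, Mul(-2, L)) (Function('y')(L) = Mul(-2, Add(-16, L)) = Add(32, Mul(-2, L)))
Function('Z')(v, q) = Add(65, Mul(-10, v), Mul(247, q)) (Function('Z')(v, q) = Add(3, Mul(-1, Add(Mul(-247, q), Mul(-1, Add(32, Mul(-2, Mul(Add(v, -3), 5))))))) = Add(3, Mul(-1, Add(Mul(-247, q), Mul(-1, Add(32, Mul(-2, Mul(Add(-3, v), 5))))))) = Add(3, Mul(-1, Add(Mul(-247, q), Mul(-1, Add(32, Mul(-2, Add(-15, Mul(5, v)))))))) = Add(3, Mul(-1, Add(Mul(-247, q), Mul(-1, Add(32, Add(30, Mul(-10, v))))))) = Add(3, Mul(-1, Add(Mul(-247, q), Mul(-1, Add(62, Mul(-10, v)))))) = Add(3, Mul(-1, Add(Mul(-247, q), Add(-62, Mul(10, v))))) = Add(3, Mul(-1, Add(-62, Mul(-247, q), Mul(10, v)))) = Add(3, Add(62, Mul(-10, v), Mul(247, q))) = Add(65, Mul(-10, v), Mul(247, q)))
Function('D')(b) = 565
Add(Add(Function('E')(-359, -548), Function('D')(-412)), Function('Z')(161, 63)) = Add(Add(-359, 565), Add(65, Mul(-10, 161), Mul(247, 63))) = Add(206, Add(65, -1610, 15561)) = Add(206, 14016) = 14222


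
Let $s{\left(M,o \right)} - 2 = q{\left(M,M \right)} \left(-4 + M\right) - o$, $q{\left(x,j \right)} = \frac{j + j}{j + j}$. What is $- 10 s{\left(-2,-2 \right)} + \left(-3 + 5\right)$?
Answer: $22$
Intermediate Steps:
$q{\left(x,j \right)} = 1$ ($q{\left(x,j \right)} = \frac{2 j}{2 j} = 2 j \frac{1}{2 j} = 1$)
$s{\left(M,o \right)} = -2 + M - o$ ($s{\left(M,o \right)} = 2 - \left(o - \left(-4 + M\right)\right) = 2 - \left(4 + o - M\right) = -2 + M - o$)
$- 10 s{\left(-2,-2 \right)} + \left(-3 + 5\right) = - 10 \left(-2 - 2 - -2\right) + \left(-3 + 5\right) = - 10 \left(-2 - 2 + 2\right) + 2 = \left(-10\right) \left(-2\right) + 2 = 20 + 2 = 22$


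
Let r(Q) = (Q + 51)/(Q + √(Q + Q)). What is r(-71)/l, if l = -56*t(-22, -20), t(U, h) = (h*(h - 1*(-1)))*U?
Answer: 1/1708784 + I*√142/121323664 ≈ 5.8521e-7 + 9.822e-8*I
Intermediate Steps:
t(U, h) = U*h*(1 + h) (t(U, h) = (h*(h + 1))*U = (h*(1 + h))*U = U*h*(1 + h))
r(Q) = (51 + Q)/(Q + √2*√Q) (r(Q) = (51 + Q)/(Q + √(2*Q)) = (51 + Q)/(Q + √2*√Q))
l = 468160 (l = -(-1232)*(-20)*(1 - 20) = -(-1232)*(-20)*(-19) = -56*(-8360) = 468160)
r(-71)/l = ((51 - 71)/(-71 + √2*√(-71)))/468160 = (-20/(-71 + √2*(I*√71)))*(1/468160) = (-20/(-71 + I*√142))*(1/468160) = -20/(-71 + I*√142)*(1/468160) = -1/(23408*(-71 + I*√142))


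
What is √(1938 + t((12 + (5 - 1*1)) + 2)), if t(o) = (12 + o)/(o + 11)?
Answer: 6*√45298/29 ≈ 44.034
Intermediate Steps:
t(o) = (12 + o)/(11 + o)
√(1938 + t((12 + (5 - 1*1)) + 2)) = √(1938 + (12 + ((12 + (5 - 1*1)) + 2))/(11 + ((12 + (5 - 1*1)) + 2))) = √(1938 + (12 + ((12 + (5 - 1)) + 2))/(11 + ((12 + (5 - 1)) + 2))) = √(1938 + (12 + ((12 + 4) + 2))/(11 + ((12 + 4) + 2))) = √(1938 + (12 + (16 + 2))/(11 + (16 + 2))) = √(1938 + (12 + 18)/(11 + 18)) = √(1938 + 30/29) = √(56232/29) = 6*√45298/29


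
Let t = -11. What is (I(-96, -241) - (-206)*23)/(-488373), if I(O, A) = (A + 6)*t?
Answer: -2441/162791 ≈ -0.014995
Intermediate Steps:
I(O, A) = -66 - 11*A (I(O, A) = (A + 6)*(-11) = (6 + A)*(-11) = -66 - 11*A)
(I(-96, -241) - (-206)*23)/(-488373) = ((-66 - 11*(-241)) - (-206)*23)/(-488373) = ((-66 + 2651) - 1*(-4738))*(-1/488373) = (2585 + 4738)*(-1/488373) = 7323*(-1/488373) = -2441/162791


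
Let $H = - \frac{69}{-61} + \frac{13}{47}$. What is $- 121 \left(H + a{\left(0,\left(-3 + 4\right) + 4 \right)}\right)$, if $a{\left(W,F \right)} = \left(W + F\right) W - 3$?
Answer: $\frac{552365}{2867} \approx 192.66$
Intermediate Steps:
$a{\left(W,F \right)} = -3 + W \left(F + W\right)$ ($a{\left(W,F \right)} = \left(F + W\right) W - 3 = W \left(F + W\right) - 3 = -3 + W \left(F + W\right)$)
$H = \frac{4036}{2867}$ ($H = \left(-69\right) \left(- \frac{1}{61}\right) + 13 \cdot \frac{1}{47} = \frac{69}{61} + \frac{13}{47} = \frac{4036}{2867} \approx 1.4077$)
$- 121 \left(H + a{\left(0,\left(-3 + 4\right) + 4 \right)}\right) = - 121 \left(\frac{4036}{2867} + \left(-3 + 0^{2} + \left(\left(-3 + 4\right) + 4\right) 0\right)\right) = - 121 \left(\frac{4036}{2867} + \left(-3 + 0 + \left(1 + 4\right) 0\right)\right) = - 121 \left(\frac{4036}{2867} + \left(-3 + 0 + 5 \cdot 0\right)\right) = - 121 \left(\frac{4036}{2867} + \left(-3 + 0 + 0\right)\right) = - 121 \left(\frac{4036}{2867} - 3\right) = \left(-121\right) \left(- \frac{4565}{2867}\right) = \frac{552365}{2867}$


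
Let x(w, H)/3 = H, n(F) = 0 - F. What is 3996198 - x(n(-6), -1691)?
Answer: 4001271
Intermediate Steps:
n(F) = -F
x(w, H) = 3*H
3996198 - x(n(-6), -1691) = 3996198 - 3*(-1691) = 3996198 - 1*(-5073) = 3996198 + 5073 = 4001271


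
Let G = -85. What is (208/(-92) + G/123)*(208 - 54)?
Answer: -1286054/2829 ≈ -454.60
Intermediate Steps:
(208/(-92) + G/123)*(208 - 54) = (208/(-92) - 85/123)*(208 - 54) = (208*(-1/92) - 85*1/123)*154 = (-52/23 - 85/123)*154 = -8351/2829*154 = -1286054/2829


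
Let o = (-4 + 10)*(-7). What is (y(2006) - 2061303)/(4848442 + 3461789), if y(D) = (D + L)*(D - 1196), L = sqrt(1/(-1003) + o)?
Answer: -49/933 + 90*I*sqrt(42253381)/926129077 ≈ -0.052519 + 0.00063169*I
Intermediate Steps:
o = -42 (o = 6*(-7) = -42)
L = I*sqrt(42253381)/1003 (L = sqrt(1/(-1003) - 42) = sqrt(-1/1003 - 42) = sqrt(-42127/1003) = I*sqrt(42253381)/1003 ≈ 6.4808*I)
y(D) = (-1196 + D)*(D + I*sqrt(42253381)/1003) (y(D) = (D + I*sqrt(42253381)/1003)*(D - 1196) = (D + I*sqrt(42253381)/1003)*(-1196 + D) = (-1196 + D)*(D + I*sqrt(42253381)/1003))
(y(2006) - 2061303)/(4848442 + 3461789) = ((2006**2 - 1196*2006 - 1196*I*sqrt(42253381)/1003 + (1/1003)*I*2006*sqrt(42253381)) - 2061303)/(4848442 + 3461789) = ((4024036 - 2399176 - 1196*I*sqrt(42253381)/1003 + 2*I*sqrt(42253381)) - 2061303)/8310231 = ((1624860 + 810*I*sqrt(42253381)/1003) - 2061303)*(1/8310231) = (-436443 + 810*I*sqrt(42253381)/1003)*(1/8310231) = -49/933 + 90*I*sqrt(42253381)/926129077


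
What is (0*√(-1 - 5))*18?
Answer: 0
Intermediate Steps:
(0*√(-1 - 5))*18 = (0*√(-6))*18 = (0*(I*√6))*18 = 0*18 = 0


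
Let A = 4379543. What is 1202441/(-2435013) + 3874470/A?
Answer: 595463250521/1523463448437 ≈ 0.39086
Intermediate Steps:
1202441/(-2435013) + 3874470/A = 1202441/(-2435013) + 3874470/4379543 = 1202441*(-1/2435013) + 3874470*(1/4379543) = -1202441/2435013 + 3874470/4379543 = 595463250521/1523463448437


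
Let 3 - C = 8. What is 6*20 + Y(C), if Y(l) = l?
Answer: 115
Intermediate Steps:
C = -5 (C = 3 - 1*8 = 3 - 8 = -5)
6*20 + Y(C) = 6*20 - 5 = 120 - 5 = 115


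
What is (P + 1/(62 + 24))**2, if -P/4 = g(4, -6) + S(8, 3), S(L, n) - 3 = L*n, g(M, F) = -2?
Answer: 73942801/7396 ≈ 9997.7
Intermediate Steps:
S(L, n) = 3 + L*n
P = -100 (P = -4*(-2 + (3 + 8*3)) = -4*(-2 + (3 + 24)) = -4*(-2 + 27) = -4*25 = -100)
(P + 1/(62 + 24))**2 = (-100 + 1/(62 + 24))**2 = (-100 + 1/86)**2 = (-8599/86)**2 = 73942801/7396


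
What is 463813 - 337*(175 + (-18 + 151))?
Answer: 360017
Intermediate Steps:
463813 - 337*(175 + (-18 + 151)) = 463813 - 337*(175 + 133) = 463813 - 337*308 = 463813 - 103796 = 360017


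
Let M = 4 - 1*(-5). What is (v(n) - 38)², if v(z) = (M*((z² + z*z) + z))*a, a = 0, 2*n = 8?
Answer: 1444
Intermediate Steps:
n = 4 (n = (½)*8 = 4)
M = 9 (M = 4 + 5 = 9)
v(z) = 0 (v(z) = (9*((z² + z*z) + z))*0 = (9*((z² + z²) + z))*0 = (9*(2*z² + z))*0 = (9*(z + 2*z²))*0 = (9*z + 18*z²)*0 = 0)
(v(n) - 38)² = (0 - 38)² = (-38)² = 1444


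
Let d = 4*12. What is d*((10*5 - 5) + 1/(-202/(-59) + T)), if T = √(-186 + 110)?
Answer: 41259354/19085 - 20886*I*√19/19085 ≈ 2161.9 - 4.7702*I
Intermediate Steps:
T = 2*I*√19 (T = √(-76) = 2*I*√19 ≈ 8.7178*I)
d = 48
d*((10*5 - 5) + 1/(-202/(-59) + T)) = 48*((10*5 - 5) + 1/(-202/(-59) + 2*I*√19)) = 48*((50 - 5) + 1/(-202*(-1/59) + 2*I*√19)) = 48*(45 + 1/(202/59 + 2*I*√19)) = 2160 + 48/(202/59 + 2*I*√19)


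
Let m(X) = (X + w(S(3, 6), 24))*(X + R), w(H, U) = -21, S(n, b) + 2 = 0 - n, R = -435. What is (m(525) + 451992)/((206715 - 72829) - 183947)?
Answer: -165784/16687 ≈ -9.9349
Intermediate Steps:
S(n, b) = -2 - n (S(n, b) = -2 + (0 - n) = -2 - n)
m(X) = (-435 + X)*(-21 + X) (m(X) = (X - 21)*(X - 435) = (-21 + X)*(-435 + X) = (-435 + X)*(-21 + X))
(m(525) + 451992)/((206715 - 72829) - 183947) = ((9135 + 525² - 456*525) + 451992)/((206715 - 72829) - 183947) = ((9135 + 275625 - 239400) + 451992)/(133886 - 183947) = (45360 + 451992)/(-50061) = 497352*(-1/50061) = -165784/16687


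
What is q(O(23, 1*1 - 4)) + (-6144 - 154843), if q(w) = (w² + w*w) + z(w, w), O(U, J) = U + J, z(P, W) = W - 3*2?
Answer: -160173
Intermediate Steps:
z(P, W) = -6 + W (z(P, W) = W - 6 = -6 + W)
O(U, J) = J + U
q(w) = -6 + w + 2*w² (q(w) = (w² + w*w) + (-6 + w) = (w² + w²) + (-6 + w) = 2*w² + (-6 + w) = -6 + w + 2*w²)
q(O(23, 1*1 - 4)) + (-6144 - 154843) = (-6 + ((1*1 - 4) + 23) + 2*((1*1 - 4) + 23)²) + (-6144 - 154843) = (-6 + ((1 - 4) + 23) + 2*((1 - 4) + 23)²) - 160987 = (-6 + (-3 + 23) + 2*(-3 + 23)²) - 160987 = (-6 + 20 + 2*20²) - 160987 = (-6 + 20 + 2*400) - 160987 = (-6 + 20 + 800) - 160987 = 814 - 160987 = -160173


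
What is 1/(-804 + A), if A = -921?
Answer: -1/1725 ≈ -0.00057971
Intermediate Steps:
1/(-804 + A) = 1/(-804 - 921) = 1/(-1725) = -1/1725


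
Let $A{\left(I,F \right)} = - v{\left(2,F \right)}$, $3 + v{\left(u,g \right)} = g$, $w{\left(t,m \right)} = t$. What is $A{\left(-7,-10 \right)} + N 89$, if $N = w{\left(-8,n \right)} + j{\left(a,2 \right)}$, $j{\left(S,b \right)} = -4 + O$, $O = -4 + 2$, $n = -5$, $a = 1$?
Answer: $-1233$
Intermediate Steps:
$v{\left(u,g \right)} = -3 + g$
$A{\left(I,F \right)} = 3 - F$ ($A{\left(I,F \right)} = - (-3 + F) = 3 - F$)
$O = -2$
$j{\left(S,b \right)} = -6$ ($j{\left(S,b \right)} = -4 - 2 = -6$)
$N = -14$ ($N = -8 - 6 = -14$)
$A{\left(-7,-10 \right)} + N 89 = \left(3 - -10\right) - 1246 = \left(3 + 10\right) - 1246 = 13 - 1246 = -1233$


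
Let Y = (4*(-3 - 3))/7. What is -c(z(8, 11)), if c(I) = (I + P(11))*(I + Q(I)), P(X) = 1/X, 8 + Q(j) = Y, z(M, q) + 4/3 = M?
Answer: 22300/693 ≈ 32.179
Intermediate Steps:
z(M, q) = -4/3 + M
Y = -24/7 (Y = (4*(-6))*(⅐) = -24*⅐ = -24/7 ≈ -3.4286)
Q(j) = -80/7 (Q(j) = -8 - 24/7 = -80/7)
c(I) = (-80/7 + I)*(1/11 + I) (c(I) = (I + 1/11)*(I - 80/7) = (I + 1/11)*(-80/7 + I) = (1/11 + I)*(-80/7 + I) = (-80/7 + I)*(1/11 + I))
-c(z(8, 11)) = -(-80/77 + (-4/3 + 8)² - 873*(-4/3 + 8)/77) = -(-80/77 + (20/3)² - 873/77*20/3) = -(-80/77 + 400/9 - 5820/77) = -1*(-22300/693) = 22300/693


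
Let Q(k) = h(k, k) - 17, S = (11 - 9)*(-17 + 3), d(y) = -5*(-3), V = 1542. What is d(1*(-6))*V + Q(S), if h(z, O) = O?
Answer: 23085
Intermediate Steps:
d(y) = 15
S = -28 (S = 2*(-14) = -28)
Q(k) = -17 + k (Q(k) = k - 17 = -17 + k)
d(1*(-6))*V + Q(S) = 15*1542 + (-17 - 28) = 23130 - 45 = 23085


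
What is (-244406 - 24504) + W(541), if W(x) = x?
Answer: -268369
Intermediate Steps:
(-244406 - 24504) + W(541) = (-244406 - 24504) + 541 = -268910 + 541 = -268369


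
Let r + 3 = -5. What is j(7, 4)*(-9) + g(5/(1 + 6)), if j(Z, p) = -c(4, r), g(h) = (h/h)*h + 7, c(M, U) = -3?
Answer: -135/7 ≈ -19.286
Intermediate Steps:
r = -8 (r = -3 - 5 = -8)
g(h) = 7 + h (g(h) = 1*h + 7 = h + 7 = 7 + h)
j(Z, p) = 3 (j(Z, p) = -1*(-3) = 3)
j(7, 4)*(-9) + g(5/(1 + 6)) = 3*(-9) + (7 + 5/(1 + 6)) = -27 + (7 + 5/7) = -27 + 54/7 = -135/7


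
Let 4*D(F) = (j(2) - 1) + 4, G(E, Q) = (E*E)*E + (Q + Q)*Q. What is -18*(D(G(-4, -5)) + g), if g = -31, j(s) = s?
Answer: 1071/2 ≈ 535.50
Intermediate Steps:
G(E, Q) = E³ + 2*Q² (G(E, Q) = E²*E + (2*Q)*Q = E³ + 2*Q²)
D(F) = 5/4 (D(F) = ((2 - 1) + 4)/4 = (1 + 4)/4 = (¼)*5 = 5/4)
-18*(D(G(-4, -5)) + g) = -18*(5/4 - 31) = -18*(-119/4) = 1071/2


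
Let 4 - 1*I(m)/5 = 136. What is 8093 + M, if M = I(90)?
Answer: 7433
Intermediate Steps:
I(m) = -660 (I(m) = 20 - 5*136 = 20 - 680 = -660)
M = -660
8093 + M = 8093 - 660 = 7433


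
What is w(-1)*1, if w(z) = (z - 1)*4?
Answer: -8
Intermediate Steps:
w(z) = -4 + 4*z (w(z) = (-1 + z)*4 = -4 + 4*z)
w(-1)*1 = (-4 + 4*(-1))*1 = (-4 - 4)*1 = -8*1 = -8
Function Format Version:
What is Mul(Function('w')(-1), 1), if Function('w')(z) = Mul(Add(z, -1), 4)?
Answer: -8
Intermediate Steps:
Function('w')(z) = Add(-4, Mul(4, z)) (Function('w')(z) = Mul(Add(-1, z), 4) = Add(-4, Mul(4, z)))
Mul(Function('w')(-1), 1) = Mul(Add(-4, Mul(4, -1)), 1) = Mul(Add(-4, -4), 1) = Mul(-8, 1) = -8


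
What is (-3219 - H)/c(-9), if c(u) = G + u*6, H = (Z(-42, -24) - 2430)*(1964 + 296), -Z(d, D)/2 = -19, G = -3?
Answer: -5402701/57 ≈ -94784.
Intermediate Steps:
Z(d, D) = 38 (Z(d, D) = -2*(-19) = 38)
H = -5405920 (H = (38 - 2430)*(1964 + 296) = -2392*2260 = -5405920)
c(u) = -3 + 6*u (c(u) = -3 + u*6 = -3 + 6*u)
(-3219 - H)/c(-9) = (-3219 - 1*(-5405920))/(-3 + 6*(-9)) = (-3219 + 5405920)/(-3 - 54) = 5402701/(-57) = 5402701*(-1/57) = -5402701/57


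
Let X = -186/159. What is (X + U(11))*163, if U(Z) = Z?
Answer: 84923/53 ≈ 1602.3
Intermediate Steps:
X = -62/53 (X = -186*1/159 = -62/53 ≈ -1.1698)
(X + U(11))*163 = (-62/53 + 11)*163 = (521/53)*163 = 84923/53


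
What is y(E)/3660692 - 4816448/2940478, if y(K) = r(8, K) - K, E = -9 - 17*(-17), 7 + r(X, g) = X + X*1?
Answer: -464008671883/283268007652 ≈ -1.6381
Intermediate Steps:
r(X, g) = -7 + 2*X (r(X, g) = -7 + (X + X*1) = -7 + (X + X) = -7 + 2*X)
E = 280 (E = -9 + 289 = 280)
y(K) = 9 - K (y(K) = (-7 + 2*8) - K = (-7 + 16) - K = 9 - K)
y(E)/3660692 - 4816448/2940478 = (9 - 1*280)/3660692 - 4816448/2940478 = (9 - 280)*(1/3660692) - 4816448*1/2940478 = -271*1/3660692 - 2408224/1470239 = -271/3660692 - 2408224/1470239 = -464008671883/283268007652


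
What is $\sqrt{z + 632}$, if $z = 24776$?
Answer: $8 \sqrt{397} \approx 159.4$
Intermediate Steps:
$\sqrt{z + 632} = \sqrt{24776 + 632} = \sqrt{25408} = 8 \sqrt{397}$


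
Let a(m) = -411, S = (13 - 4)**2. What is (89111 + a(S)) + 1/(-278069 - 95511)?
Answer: 33136545999/373580 ≈ 88700.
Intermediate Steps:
S = 81 (S = 9**2 = 81)
(89111 + a(S)) + 1/(-278069 - 95511) = (89111 - 411) + 1/(-278069 - 95511) = 88700 + 1/(-373580) = 88700 - 1/373580 = 33136545999/373580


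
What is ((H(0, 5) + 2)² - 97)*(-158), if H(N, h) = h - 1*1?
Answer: 9638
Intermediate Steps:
H(N, h) = -1 + h (H(N, h) = h - 1 = -1 + h)
((H(0, 5) + 2)² - 97)*(-158) = (((-1 + 5) + 2)² - 97)*(-158) = ((4 + 2)² - 97)*(-158) = (6² - 97)*(-158) = (36 - 97)*(-158) = -61*(-158) = 9638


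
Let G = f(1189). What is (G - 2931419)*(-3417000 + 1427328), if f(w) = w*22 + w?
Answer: 5778150744384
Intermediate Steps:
f(w) = 23*w (f(w) = 22*w + w = 23*w)
G = 27347 (G = 23*1189 = 27347)
(G - 2931419)*(-3417000 + 1427328) = (27347 - 2931419)*(-3417000 + 1427328) = -2904072*(-1989672) = 5778150744384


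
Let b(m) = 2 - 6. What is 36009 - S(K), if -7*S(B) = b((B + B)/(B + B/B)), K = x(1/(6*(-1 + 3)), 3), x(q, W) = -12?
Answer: 252059/7 ≈ 36008.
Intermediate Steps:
K = -12
b(m) = -4
S(B) = 4/7 (S(B) = -1/7*(-4) = 4/7)
36009 - S(K) = 36009 - 1*4/7 = 36009 - 4/7 = 252059/7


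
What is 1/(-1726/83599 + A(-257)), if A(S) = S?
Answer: -83599/21486669 ≈ -0.0038907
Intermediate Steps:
1/(-1726/83599 + A(-257)) = 1/(-1726/83599 - 257) = 1/(-21486669/83599) = -83599/21486669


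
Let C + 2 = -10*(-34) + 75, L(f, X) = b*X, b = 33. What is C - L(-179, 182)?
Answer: -5593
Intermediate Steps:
L(f, X) = 33*X
C = 413 (C = -2 + (-10*(-34) + 75) = -2 + (340 + 75) = -2 + 415 = 413)
C - L(-179, 182) = 413 - 33*182 = 413 - 1*6006 = 413 - 6006 = -5593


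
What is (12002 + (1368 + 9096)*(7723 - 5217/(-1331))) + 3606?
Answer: 107638096168/1331 ≈ 8.0870e+7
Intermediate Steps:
(12002 + (1368 + 9096)*(7723 - 5217/(-1331))) + 3606 = (12002 + 10464*(7723 - 5217*(-1/1331))) + 3606 = (12002 + 10464*(7723 + 5217/1331)) + 3606 = (12002 + 10464*(10284530/1331)) + 3606 = (12002 + 107617321920/1331) + 3606 = 107633296582/1331 + 3606 = 107638096168/1331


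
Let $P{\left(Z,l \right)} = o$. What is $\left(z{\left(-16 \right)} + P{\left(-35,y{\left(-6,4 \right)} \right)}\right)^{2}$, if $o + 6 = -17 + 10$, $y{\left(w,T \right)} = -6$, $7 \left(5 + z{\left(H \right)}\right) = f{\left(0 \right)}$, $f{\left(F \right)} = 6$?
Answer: $\frac{14400}{49} \approx 293.88$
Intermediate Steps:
$z{\left(H \right)} = - \frac{29}{7}$ ($z{\left(H \right)} = -5 + \frac{1}{7} \cdot 6 = -5 + \frac{6}{7} = - \frac{29}{7}$)
$o = -13$ ($o = -6 + \left(-17 + 10\right) = -6 - 7 = -13$)
$P{\left(Z,l \right)} = -13$
$\left(z{\left(-16 \right)} + P{\left(-35,y{\left(-6,4 \right)} \right)}\right)^{2} = \left(- \frac{29}{7} - 13\right)^{2} = \left(- \frac{120}{7}\right)^{2} = \frac{14400}{49}$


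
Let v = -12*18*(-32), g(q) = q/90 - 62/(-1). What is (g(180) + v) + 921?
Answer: 7897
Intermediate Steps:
g(q) = 62 + q/90 (g(q) = q*(1/90) - 62*(-1) = q/90 + 62 = 62 + q/90)
v = 6912 (v = -216*(-32) = 6912)
(g(180) + v) + 921 = ((62 + (1/90)*180) + 6912) + 921 = ((62 + 2) + 6912) + 921 = (64 + 6912) + 921 = 6976 + 921 = 7897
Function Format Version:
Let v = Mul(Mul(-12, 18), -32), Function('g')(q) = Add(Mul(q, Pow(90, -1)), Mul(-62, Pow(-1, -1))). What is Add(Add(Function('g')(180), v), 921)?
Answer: 7897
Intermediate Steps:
Function('g')(q) = Add(62, Mul(Rational(1, 90), q)) (Function('g')(q) = Add(Mul(q, Rational(1, 90)), Mul(-62, -1)) = Add(Mul(Rational(1, 90), q), 62) = Add(62, Mul(Rational(1, 90), q)))
v = 6912 (v = Mul(-216, -32) = 6912)
Add(Add(Function('g')(180), v), 921) = Add(Add(Add(62, Mul(Rational(1, 90), 180)), 6912), 921) = Add(Add(Add(62, 2), 6912), 921) = Add(Add(64, 6912), 921) = Add(6976, 921) = 7897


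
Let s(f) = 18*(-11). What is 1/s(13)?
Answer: -1/198 ≈ -0.0050505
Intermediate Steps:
s(f) = -198
1/s(13) = 1/(-198) = -1/198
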